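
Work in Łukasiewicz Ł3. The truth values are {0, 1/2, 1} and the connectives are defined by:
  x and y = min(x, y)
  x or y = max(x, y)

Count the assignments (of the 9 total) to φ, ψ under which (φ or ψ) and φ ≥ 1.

φ = 0, ψ = 0 ↦ 0  <
φ = 0, ψ = 1/2 ↦ 0  <
φ = 0, ψ = 1 ↦ 0  <
φ = 1/2, ψ = 0 ↦ 1/2  <
φ = 1/2, ψ = 1/2 ↦ 1/2  <
φ = 1/2, ψ = 1 ↦ 1/2  <
φ = 1, ψ = 0 ↦ 1  ≥
φ = 1, ψ = 1/2 ↦ 1  ≥
φ = 1, ψ = 1 ↦ 1  ≥
So 3 of the 9 assignments meet the threshold.

3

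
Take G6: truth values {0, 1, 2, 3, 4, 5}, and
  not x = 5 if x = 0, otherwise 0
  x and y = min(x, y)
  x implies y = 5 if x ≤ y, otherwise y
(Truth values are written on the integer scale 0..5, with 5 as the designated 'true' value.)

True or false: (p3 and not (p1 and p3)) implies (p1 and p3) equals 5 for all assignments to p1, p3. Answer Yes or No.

No

Counterexample: take p1 = 0, p3 = 1.
p1 and p3 = 0 and 1 = 0
not (p1 and p3) = not 0 = 5
p3 and not (p1 and p3) = 1 and 5 = 1
p1 and p3 = 0 and 1 = 0
(p3 and not (p1 and p3)) implies (p1 and p3) = 1 implies 0 = 0
This gives 0 ≠ 5.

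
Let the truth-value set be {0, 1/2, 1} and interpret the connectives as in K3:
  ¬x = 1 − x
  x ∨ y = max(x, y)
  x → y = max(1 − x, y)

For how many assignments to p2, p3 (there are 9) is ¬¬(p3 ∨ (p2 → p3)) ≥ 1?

p2 = 0, p3 = 0 ↦ 1  ≥
p2 = 0, p3 = 1/2 ↦ 1  ≥
p2 = 0, p3 = 1 ↦ 1  ≥
p2 = 1/2, p3 = 0 ↦ 1/2  <
p2 = 1/2, p3 = 1/2 ↦ 1/2  <
p2 = 1/2, p3 = 1 ↦ 1  ≥
p2 = 1, p3 = 0 ↦ 0  <
p2 = 1, p3 = 1/2 ↦ 1/2  <
p2 = 1, p3 = 1 ↦ 1  ≥
So 5 of the 9 assignments meet the threshold.

5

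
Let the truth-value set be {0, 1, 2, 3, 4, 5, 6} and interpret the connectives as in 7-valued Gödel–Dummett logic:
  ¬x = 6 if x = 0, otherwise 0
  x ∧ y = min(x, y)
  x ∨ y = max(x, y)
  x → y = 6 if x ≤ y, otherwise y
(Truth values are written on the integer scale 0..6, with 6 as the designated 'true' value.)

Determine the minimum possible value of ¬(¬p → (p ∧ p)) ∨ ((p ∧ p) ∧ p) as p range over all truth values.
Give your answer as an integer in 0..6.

1

Take p = 1:
¬p = ¬1 = 0
p ∧ p = 1 ∧ 1 = 1
¬p → (p ∧ p) = 0 → 1 = 6
¬(¬p → (p ∧ p)) = ¬6 = 0
p ∧ p = 1 ∧ 1 = 1
(p ∧ p) ∧ p = 1 ∧ 1 = 1
¬(¬p → (p ∧ p)) ∨ ((p ∧ p) ∧ p) = 0 ∨ 1 = 1
No assignment yields a value below 1, so this is the minimum.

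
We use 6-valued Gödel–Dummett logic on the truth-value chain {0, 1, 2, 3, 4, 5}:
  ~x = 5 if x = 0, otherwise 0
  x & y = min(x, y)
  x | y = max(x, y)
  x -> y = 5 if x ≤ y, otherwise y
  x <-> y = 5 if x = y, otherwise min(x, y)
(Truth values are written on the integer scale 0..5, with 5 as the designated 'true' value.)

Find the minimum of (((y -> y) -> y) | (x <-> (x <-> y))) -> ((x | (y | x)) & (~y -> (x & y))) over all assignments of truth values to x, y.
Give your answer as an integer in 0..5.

Take x = 0, y = 1:
y -> y = 1 -> 1 = 5
(y -> y) -> y = 5 -> 1 = 1
x <-> y = 0 <-> 1 = 0
x <-> (x <-> y) = 0 <-> 0 = 5
((y -> y) -> y) | (x <-> (x <-> y)) = 1 | 5 = 5
y | x = 1 | 0 = 1
x | (y | x) = 0 | 1 = 1
~y = ~1 = 0
x & y = 0 & 1 = 0
~y -> (x & y) = 0 -> 0 = 5
(x | (y | x)) & (~y -> (x & y)) = 1 & 5 = 1
(((y -> y) -> y) | (x <-> (x <-> y))) -> ((x | (y | x)) & (~y -> (x & y))) = 5 -> 1 = 1
No assignment yields a value below 1, so this is the minimum.

1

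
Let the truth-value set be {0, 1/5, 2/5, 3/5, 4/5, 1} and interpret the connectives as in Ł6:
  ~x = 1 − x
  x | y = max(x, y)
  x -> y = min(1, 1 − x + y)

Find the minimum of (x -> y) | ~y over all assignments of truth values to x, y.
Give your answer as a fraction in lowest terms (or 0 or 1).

3/5

Take x = 4/5, y = 2/5:
x -> y = 4/5 -> 2/5 = 3/5
~y = ~2/5 = 3/5
(x -> y) | ~y = 3/5 | 3/5 = 3/5
No assignment yields a value below 3/5, so this is the minimum.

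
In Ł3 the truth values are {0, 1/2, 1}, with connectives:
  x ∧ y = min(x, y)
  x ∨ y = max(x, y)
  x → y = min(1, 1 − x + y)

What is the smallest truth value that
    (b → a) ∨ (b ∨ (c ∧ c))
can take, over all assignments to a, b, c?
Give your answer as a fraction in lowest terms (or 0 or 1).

Take a = 0, b = 1/2, c = 0:
b → a = 1/2 → 0 = 1/2
c ∧ c = 0 ∧ 0 = 0
b ∨ (c ∧ c) = 1/2 ∨ 0 = 1/2
(b → a) ∨ (b ∨ (c ∧ c)) = 1/2 ∨ 1/2 = 1/2
No assignment yields a value below 1/2, so this is the minimum.

1/2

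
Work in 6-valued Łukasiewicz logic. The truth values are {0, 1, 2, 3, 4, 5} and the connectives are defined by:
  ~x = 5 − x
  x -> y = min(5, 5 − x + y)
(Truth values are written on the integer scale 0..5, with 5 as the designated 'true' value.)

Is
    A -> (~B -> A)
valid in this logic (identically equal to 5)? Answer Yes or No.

Yes

At A = 1, B = 0, for instance:
~B = ~0 = 5
~B -> A = 5 -> 1 = 1
A -> (~B -> A) = 1 -> 1 = 5
and checking the remaining 35 assignments likewise gives ≥ 5 in every case.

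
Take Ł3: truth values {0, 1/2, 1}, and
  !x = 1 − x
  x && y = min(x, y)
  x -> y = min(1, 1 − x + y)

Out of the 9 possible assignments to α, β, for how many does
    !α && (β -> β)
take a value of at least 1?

α = 0, β = 0 ↦ 1  ≥
α = 0, β = 1/2 ↦ 1  ≥
α = 0, β = 1 ↦ 1  ≥
α = 1/2, β = 0 ↦ 1/2  <
α = 1/2, β = 1/2 ↦ 1/2  <
α = 1/2, β = 1 ↦ 1/2  <
α = 1, β = 0 ↦ 0  <
α = 1, β = 1/2 ↦ 0  <
α = 1, β = 1 ↦ 0  <
So 3 of the 9 assignments meet the threshold.

3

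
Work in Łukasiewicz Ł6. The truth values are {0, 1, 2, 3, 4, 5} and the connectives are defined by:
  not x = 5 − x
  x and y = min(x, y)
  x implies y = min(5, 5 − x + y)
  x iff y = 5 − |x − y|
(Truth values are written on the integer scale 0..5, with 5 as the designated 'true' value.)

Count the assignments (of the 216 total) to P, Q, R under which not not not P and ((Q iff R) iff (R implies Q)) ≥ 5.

value 5: 21 assignments (counts)
value 4: 31 assignments
value 3: 38 assignments
value 2: 42 assignments
value 1: 43 assignments
value 0: 41 assignments
So 21 of the 216 assignments meet the threshold.

21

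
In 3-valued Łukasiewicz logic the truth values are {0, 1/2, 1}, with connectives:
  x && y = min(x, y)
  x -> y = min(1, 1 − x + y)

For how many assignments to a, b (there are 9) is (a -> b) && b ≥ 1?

a = 0, b = 0 ↦ 0  <
a = 0, b = 1/2 ↦ 1/2  <
a = 0, b = 1 ↦ 1  ≥
a = 1/2, b = 0 ↦ 0  <
a = 1/2, b = 1/2 ↦ 1/2  <
a = 1/2, b = 1 ↦ 1  ≥
a = 1, b = 0 ↦ 0  <
a = 1, b = 1/2 ↦ 1/2  <
a = 1, b = 1 ↦ 1  ≥
So 3 of the 9 assignments meet the threshold.

3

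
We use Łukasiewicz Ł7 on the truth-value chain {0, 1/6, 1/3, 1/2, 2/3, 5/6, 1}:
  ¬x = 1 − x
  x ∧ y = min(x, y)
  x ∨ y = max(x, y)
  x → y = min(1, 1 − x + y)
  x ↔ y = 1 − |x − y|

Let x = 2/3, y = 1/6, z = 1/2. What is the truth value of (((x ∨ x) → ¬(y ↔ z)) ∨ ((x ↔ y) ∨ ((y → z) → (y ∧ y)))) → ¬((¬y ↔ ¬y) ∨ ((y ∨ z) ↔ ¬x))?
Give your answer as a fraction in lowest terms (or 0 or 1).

x ∨ x = 2/3 ∨ 2/3 = 2/3
y ↔ z = 1/6 ↔ 1/2 = 2/3
¬(y ↔ z) = ¬2/3 = 1/3
(x ∨ x) → ¬(y ↔ z) = 2/3 → 1/3 = 2/3
x ↔ y = 2/3 ↔ 1/6 = 1/2
y → z = 1/6 → 1/2 = 1
y ∧ y = 1/6 ∧ 1/6 = 1/6
(y → z) → (y ∧ y) = 1 → 1/6 = 1/6
(x ↔ y) ∨ ((y → z) → (y ∧ y)) = 1/2 ∨ 1/6 = 1/2
((x ∨ x) → ¬(y ↔ z)) ∨ ((x ↔ y) ∨ ((y → z) → (y ∧ y))) = 2/3 ∨ 1/2 = 2/3
¬y = ¬1/6 = 5/6
¬y = ¬1/6 = 5/6
¬y ↔ ¬y = 5/6 ↔ 5/6 = 1
y ∨ z = 1/6 ∨ 1/2 = 1/2
¬x = ¬2/3 = 1/3
(y ∨ z) ↔ ¬x = 1/2 ↔ 1/3 = 5/6
(¬y ↔ ¬y) ∨ ((y ∨ z) ↔ ¬x) = 1 ∨ 5/6 = 1
¬((¬y ↔ ¬y) ∨ ((y ∨ z) ↔ ¬x)) = ¬1 = 0
(((x ∨ x) → ¬(y ↔ z)) ∨ ((x ↔ y) ∨ ((y → z) → (y ∧ y)))) → ¬((¬y ↔ ¬y) ∨ ((y ∨ z) ↔ ¬x)) = 2/3 → 0 = 1/3

1/3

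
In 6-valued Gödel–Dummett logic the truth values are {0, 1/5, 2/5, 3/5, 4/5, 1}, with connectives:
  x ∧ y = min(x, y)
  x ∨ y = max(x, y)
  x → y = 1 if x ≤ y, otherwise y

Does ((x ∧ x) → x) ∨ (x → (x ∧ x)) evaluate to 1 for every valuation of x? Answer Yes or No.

x = 0 ↦ 1
x = 1/5 ↦ 1
x = 2/5 ↦ 1
x = 3/5 ↦ 1
x = 4/5 ↦ 1
x = 1 ↦ 1
Every assignment gives a value ≥ 1.

Yes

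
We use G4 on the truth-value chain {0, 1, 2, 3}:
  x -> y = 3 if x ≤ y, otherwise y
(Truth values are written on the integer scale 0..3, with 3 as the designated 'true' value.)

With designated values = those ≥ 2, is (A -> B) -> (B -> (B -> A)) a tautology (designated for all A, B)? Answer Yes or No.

No

Counterexample: take A = 0, B = 1.
A -> B = 0 -> 1 = 3
B -> A = 1 -> 0 = 0
B -> (B -> A) = 1 -> 0 = 0
(A -> B) -> (B -> (B -> A)) = 3 -> 0 = 0
This gives 0, which is below 2.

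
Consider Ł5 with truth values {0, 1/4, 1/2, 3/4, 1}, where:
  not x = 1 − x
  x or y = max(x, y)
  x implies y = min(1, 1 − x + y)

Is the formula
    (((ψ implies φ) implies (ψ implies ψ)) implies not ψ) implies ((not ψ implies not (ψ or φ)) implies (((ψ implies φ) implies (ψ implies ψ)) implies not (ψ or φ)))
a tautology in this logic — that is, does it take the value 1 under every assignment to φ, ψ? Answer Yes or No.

At φ = 3/4, ψ = 3/4, for instance:
ψ implies φ = 3/4 implies 3/4 = 1
ψ implies ψ = 3/4 implies 3/4 = 1
(ψ implies φ) implies (ψ implies ψ) = 1 implies 1 = 1
not ψ = not 3/4 = 1/4
((ψ implies φ) implies (ψ implies ψ)) implies not ψ = 1 implies 1/4 = 1/4
ψ or φ = 3/4 or 3/4 = 3/4
not (ψ or φ) = not 3/4 = 1/4
not ψ implies not (ψ or φ) = 1/4 implies 1/4 = 1
((ψ implies φ) implies (ψ implies ψ)) implies not (ψ or φ) = 1 implies 1/4 = 1/4
(not ψ implies not (ψ or φ)) implies (((ψ implies φ) implies (ψ implies ψ)) implies not (ψ or φ)) = 1 implies 1/4 = 1/4
(((ψ implies φ) implies (ψ implies ψ)) implies not ψ) implies ((not ψ implies not (ψ or φ)) implies (((ψ implies φ) implies (ψ implies ψ)) implies not (ψ or φ))) = 1/4 implies 1/4 = 1
and checking the remaining 24 assignments likewise gives ≥ 1 in every case.

Yes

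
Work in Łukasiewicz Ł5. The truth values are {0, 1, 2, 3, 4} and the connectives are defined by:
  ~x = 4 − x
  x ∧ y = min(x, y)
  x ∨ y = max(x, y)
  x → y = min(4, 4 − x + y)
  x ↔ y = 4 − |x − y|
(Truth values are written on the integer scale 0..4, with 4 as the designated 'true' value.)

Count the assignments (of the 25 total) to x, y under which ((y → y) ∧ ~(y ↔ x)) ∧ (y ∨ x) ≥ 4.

2

value 4: 2 assignments (counts)
value 3: 4 assignments
value 2: 6 assignments
value 1: 8 assignments
value 0: 5 assignments
So 2 of the 25 assignments meet the threshold.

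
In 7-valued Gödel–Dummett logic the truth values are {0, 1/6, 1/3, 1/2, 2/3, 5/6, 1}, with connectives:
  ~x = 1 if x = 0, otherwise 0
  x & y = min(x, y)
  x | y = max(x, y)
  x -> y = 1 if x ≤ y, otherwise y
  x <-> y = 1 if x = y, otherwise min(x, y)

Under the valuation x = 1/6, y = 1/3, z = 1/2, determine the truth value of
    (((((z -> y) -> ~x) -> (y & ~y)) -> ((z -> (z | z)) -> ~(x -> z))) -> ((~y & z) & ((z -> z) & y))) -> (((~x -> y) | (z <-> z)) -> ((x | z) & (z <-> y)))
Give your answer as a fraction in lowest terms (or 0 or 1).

1/3

z -> y = 1/2 -> 1/3 = 1/3
~x = ~1/6 = 0
(z -> y) -> ~x = 1/3 -> 0 = 0
~y = ~1/3 = 0
y & ~y = 1/3 & 0 = 0
((z -> y) -> ~x) -> (y & ~y) = 0 -> 0 = 1
z | z = 1/2 | 1/2 = 1/2
z -> (z | z) = 1/2 -> 1/2 = 1
x -> z = 1/6 -> 1/2 = 1
~(x -> z) = ~1 = 0
(z -> (z | z)) -> ~(x -> z) = 1 -> 0 = 0
(((z -> y) -> ~x) -> (y & ~y)) -> ((z -> (z | z)) -> ~(x -> z)) = 1 -> 0 = 0
~y = ~1/3 = 0
~y & z = 0 & 1/2 = 0
z -> z = 1/2 -> 1/2 = 1
(z -> z) & y = 1 & 1/3 = 1/3
(~y & z) & ((z -> z) & y) = 0 & 1/3 = 0
((((z -> y) -> ~x) -> (y & ~y)) -> ((z -> (z | z)) -> ~(x -> z))) -> ((~y & z) & ((z -> z) & y)) = 0 -> 0 = 1
~x = ~1/6 = 0
~x -> y = 0 -> 1/3 = 1
z <-> z = 1/2 <-> 1/2 = 1
(~x -> y) | (z <-> z) = 1 | 1 = 1
x | z = 1/6 | 1/2 = 1/2
z <-> y = 1/2 <-> 1/3 = 1/3
(x | z) & (z <-> y) = 1/2 & 1/3 = 1/3
((~x -> y) | (z <-> z)) -> ((x | z) & (z <-> y)) = 1 -> 1/3 = 1/3
(((((z -> y) -> ~x) -> (y & ~y)) -> ((z -> (z | z)) -> ~(x -> z))) -> ((~y & z) & ((z -> z) & y))) -> (((~x -> y) | (z <-> z)) -> ((x | z) & (z <-> y))) = 1 -> 1/3 = 1/3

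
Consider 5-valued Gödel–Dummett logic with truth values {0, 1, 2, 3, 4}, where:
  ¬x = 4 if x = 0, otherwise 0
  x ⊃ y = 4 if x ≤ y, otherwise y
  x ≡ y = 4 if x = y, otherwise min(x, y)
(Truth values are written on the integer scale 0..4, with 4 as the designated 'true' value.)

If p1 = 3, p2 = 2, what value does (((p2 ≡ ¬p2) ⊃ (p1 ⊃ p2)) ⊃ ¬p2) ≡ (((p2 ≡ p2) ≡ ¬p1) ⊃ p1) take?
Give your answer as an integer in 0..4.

¬p2 = ¬2 = 0
p2 ≡ ¬p2 = 2 ≡ 0 = 0
p1 ⊃ p2 = 3 ⊃ 2 = 2
(p2 ≡ ¬p2) ⊃ (p1 ⊃ p2) = 0 ⊃ 2 = 4
¬p2 = ¬2 = 0
((p2 ≡ ¬p2) ⊃ (p1 ⊃ p2)) ⊃ ¬p2 = 4 ⊃ 0 = 0
p2 ≡ p2 = 2 ≡ 2 = 4
¬p1 = ¬3 = 0
(p2 ≡ p2) ≡ ¬p1 = 4 ≡ 0 = 0
((p2 ≡ p2) ≡ ¬p1) ⊃ p1 = 0 ⊃ 3 = 4
(((p2 ≡ ¬p2) ⊃ (p1 ⊃ p2)) ⊃ ¬p2) ≡ (((p2 ≡ p2) ≡ ¬p1) ⊃ p1) = 0 ≡ 4 = 0

0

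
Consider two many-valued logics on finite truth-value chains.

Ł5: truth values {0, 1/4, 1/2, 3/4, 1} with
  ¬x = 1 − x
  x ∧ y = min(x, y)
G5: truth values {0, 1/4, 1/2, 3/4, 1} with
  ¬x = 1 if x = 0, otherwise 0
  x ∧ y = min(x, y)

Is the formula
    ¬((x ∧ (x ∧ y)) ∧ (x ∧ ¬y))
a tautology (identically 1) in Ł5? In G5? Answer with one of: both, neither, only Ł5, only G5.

In Ł5: at x = 1/4, y = 1/4 the value is 3/4 — not a tautology.
In G5: every assignment gives 1 — tautology.

only G5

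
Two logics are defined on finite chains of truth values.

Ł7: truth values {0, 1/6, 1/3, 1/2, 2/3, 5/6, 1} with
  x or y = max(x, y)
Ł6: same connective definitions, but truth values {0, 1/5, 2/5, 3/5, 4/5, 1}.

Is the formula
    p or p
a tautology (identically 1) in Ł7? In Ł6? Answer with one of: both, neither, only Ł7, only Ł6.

In Ł7: at p = 0 the value is 0 — not a tautology.
In Ł6: at p = 0 the value is 0 — not a tautology.

neither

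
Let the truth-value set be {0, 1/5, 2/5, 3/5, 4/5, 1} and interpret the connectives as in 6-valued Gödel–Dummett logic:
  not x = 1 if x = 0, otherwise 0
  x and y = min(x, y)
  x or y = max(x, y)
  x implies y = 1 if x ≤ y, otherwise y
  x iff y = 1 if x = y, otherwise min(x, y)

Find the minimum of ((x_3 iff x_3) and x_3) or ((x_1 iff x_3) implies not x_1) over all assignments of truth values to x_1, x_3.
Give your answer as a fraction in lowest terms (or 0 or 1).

Take x_1 = 1/5, x_3 = 1/5:
x_3 iff x_3 = 1/5 iff 1/5 = 1
(x_3 iff x_3) and x_3 = 1 and 1/5 = 1/5
x_1 iff x_3 = 1/5 iff 1/5 = 1
not x_1 = not 1/5 = 0
(x_1 iff x_3) implies not x_1 = 1 implies 0 = 0
((x_3 iff x_3) and x_3) or ((x_1 iff x_3) implies not x_1) = 1/5 or 0 = 1/5
No assignment yields a value below 1/5, so this is the minimum.

1/5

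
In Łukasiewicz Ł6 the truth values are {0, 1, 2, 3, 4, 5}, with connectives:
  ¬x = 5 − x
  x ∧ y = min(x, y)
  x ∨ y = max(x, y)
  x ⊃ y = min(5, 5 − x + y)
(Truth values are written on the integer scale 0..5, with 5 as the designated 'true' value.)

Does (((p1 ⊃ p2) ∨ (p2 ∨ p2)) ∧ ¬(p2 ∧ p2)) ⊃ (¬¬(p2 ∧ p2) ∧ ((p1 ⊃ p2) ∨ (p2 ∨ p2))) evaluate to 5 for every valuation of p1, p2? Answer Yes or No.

No

Counterexample: take p1 = 0, p2 = 0.
p1 ⊃ p2 = 0 ⊃ 0 = 5
p2 ∨ p2 = 0 ∨ 0 = 0
(p1 ⊃ p2) ∨ (p2 ∨ p2) = 5 ∨ 0 = 5
p2 ∧ p2 = 0 ∧ 0 = 0
¬(p2 ∧ p2) = ¬0 = 5
((p1 ⊃ p2) ∨ (p2 ∨ p2)) ∧ ¬(p2 ∧ p2) = 5 ∧ 5 = 5
p2 ∧ p2 = 0 ∧ 0 = 0
¬(p2 ∧ p2) = ¬0 = 5
¬¬(p2 ∧ p2) = ¬5 = 0
p1 ⊃ p2 = 0 ⊃ 0 = 5
p2 ∨ p2 = 0 ∨ 0 = 0
(p1 ⊃ p2) ∨ (p2 ∨ p2) = 5 ∨ 0 = 5
¬¬(p2 ∧ p2) ∧ ((p1 ⊃ p2) ∨ (p2 ∨ p2)) = 0 ∧ 5 = 0
(((p1 ⊃ p2) ∨ (p2 ∨ p2)) ∧ ¬(p2 ∧ p2)) ⊃ (¬¬(p2 ∧ p2) ∧ ((p1 ⊃ p2) ∨ (p2 ∨ p2))) = 5 ⊃ 0 = 0
This gives 0 ≠ 5.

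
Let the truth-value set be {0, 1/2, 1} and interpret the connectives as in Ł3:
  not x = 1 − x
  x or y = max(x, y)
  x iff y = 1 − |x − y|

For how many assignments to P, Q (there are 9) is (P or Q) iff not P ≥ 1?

P = 0, Q = 0 ↦ 0  <
P = 0, Q = 1/2 ↦ 1/2  <
P = 0, Q = 1 ↦ 1  ≥
P = 1/2, Q = 0 ↦ 1  ≥
P = 1/2, Q = 1/2 ↦ 1  ≥
P = 1/2, Q = 1 ↦ 1/2  <
P = 1, Q = 0 ↦ 0  <
P = 1, Q = 1/2 ↦ 0  <
P = 1, Q = 1 ↦ 0  <
So 3 of the 9 assignments meet the threshold.

3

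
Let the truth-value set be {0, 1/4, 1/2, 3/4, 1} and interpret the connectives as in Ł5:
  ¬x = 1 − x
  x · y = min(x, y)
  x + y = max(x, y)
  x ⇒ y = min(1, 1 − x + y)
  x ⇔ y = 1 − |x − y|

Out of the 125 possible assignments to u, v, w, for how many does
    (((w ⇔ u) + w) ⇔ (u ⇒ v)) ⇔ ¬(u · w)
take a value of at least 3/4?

89

value 1: 41 assignments (counts)
value 3/4: 48 assignments (counts)
value 1/2: 25 assignments
value 1/4: 9 assignments
value 0: 2 assignments
So 89 of the 125 assignments meet the threshold.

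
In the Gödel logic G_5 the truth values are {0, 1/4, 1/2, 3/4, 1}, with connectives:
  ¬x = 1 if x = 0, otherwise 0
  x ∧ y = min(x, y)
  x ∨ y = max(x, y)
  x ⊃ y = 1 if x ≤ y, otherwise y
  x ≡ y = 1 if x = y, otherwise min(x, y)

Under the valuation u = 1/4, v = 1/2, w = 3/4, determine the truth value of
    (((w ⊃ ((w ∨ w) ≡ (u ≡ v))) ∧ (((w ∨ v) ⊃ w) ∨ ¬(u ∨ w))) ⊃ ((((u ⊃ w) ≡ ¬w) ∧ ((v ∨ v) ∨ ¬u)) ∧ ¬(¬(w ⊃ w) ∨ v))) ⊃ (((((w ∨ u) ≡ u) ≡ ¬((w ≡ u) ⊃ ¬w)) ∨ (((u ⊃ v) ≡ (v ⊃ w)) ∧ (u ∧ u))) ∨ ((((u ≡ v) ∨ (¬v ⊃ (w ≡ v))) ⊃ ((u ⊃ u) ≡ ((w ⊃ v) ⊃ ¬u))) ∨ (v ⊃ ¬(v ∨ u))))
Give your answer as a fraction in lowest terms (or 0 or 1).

1

w ∨ w = 3/4 ∨ 3/4 = 3/4
u ≡ v = 1/4 ≡ 1/2 = 1/4
(w ∨ w) ≡ (u ≡ v) = 3/4 ≡ 1/4 = 1/4
w ⊃ ((w ∨ w) ≡ (u ≡ v)) = 3/4 ⊃ 1/4 = 1/4
w ∨ v = 3/4 ∨ 1/2 = 3/4
(w ∨ v) ⊃ w = 3/4 ⊃ 3/4 = 1
u ∨ w = 1/4 ∨ 3/4 = 3/4
¬(u ∨ w) = ¬3/4 = 0
((w ∨ v) ⊃ w) ∨ ¬(u ∨ w) = 1 ∨ 0 = 1
(w ⊃ ((w ∨ w) ≡ (u ≡ v))) ∧ (((w ∨ v) ⊃ w) ∨ ¬(u ∨ w)) = 1/4 ∧ 1 = 1/4
u ⊃ w = 1/4 ⊃ 3/4 = 1
¬w = ¬3/4 = 0
(u ⊃ w) ≡ ¬w = 1 ≡ 0 = 0
v ∨ v = 1/2 ∨ 1/2 = 1/2
¬u = ¬1/4 = 0
(v ∨ v) ∨ ¬u = 1/2 ∨ 0 = 1/2
((u ⊃ w) ≡ ¬w) ∧ ((v ∨ v) ∨ ¬u) = 0 ∧ 1/2 = 0
w ⊃ w = 3/4 ⊃ 3/4 = 1
¬(w ⊃ w) = ¬1 = 0
¬(w ⊃ w) ∨ v = 0 ∨ 1/2 = 1/2
¬(¬(w ⊃ w) ∨ v) = ¬1/2 = 0
(((u ⊃ w) ≡ ¬w) ∧ ((v ∨ v) ∨ ¬u)) ∧ ¬(¬(w ⊃ w) ∨ v) = 0 ∧ 0 = 0
((w ⊃ ((w ∨ w) ≡ (u ≡ v))) ∧ (((w ∨ v) ⊃ w) ∨ ¬(u ∨ w))) ⊃ ((((u ⊃ w) ≡ ¬w) ∧ ((v ∨ v) ∨ ¬u)) ∧ ¬(¬(w ⊃ w) ∨ v)) = 1/4 ⊃ 0 = 0
w ∨ u = 3/4 ∨ 1/4 = 3/4
(w ∨ u) ≡ u = 3/4 ≡ 1/4 = 1/4
w ≡ u = 3/4 ≡ 1/4 = 1/4
¬w = ¬3/4 = 0
(w ≡ u) ⊃ ¬w = 1/4 ⊃ 0 = 0
¬((w ≡ u) ⊃ ¬w) = ¬0 = 1
((w ∨ u) ≡ u) ≡ ¬((w ≡ u) ⊃ ¬w) = 1/4 ≡ 1 = 1/4
u ⊃ v = 1/4 ⊃ 1/2 = 1
v ⊃ w = 1/2 ⊃ 3/4 = 1
(u ⊃ v) ≡ (v ⊃ w) = 1 ≡ 1 = 1
u ∧ u = 1/4 ∧ 1/4 = 1/4
((u ⊃ v) ≡ (v ⊃ w)) ∧ (u ∧ u) = 1 ∧ 1/4 = 1/4
(((w ∨ u) ≡ u) ≡ ¬((w ≡ u) ⊃ ¬w)) ∨ (((u ⊃ v) ≡ (v ⊃ w)) ∧ (u ∧ u)) = 1/4 ∨ 1/4 = 1/4
u ≡ v = 1/4 ≡ 1/2 = 1/4
¬v = ¬1/2 = 0
w ≡ v = 3/4 ≡ 1/2 = 1/2
¬v ⊃ (w ≡ v) = 0 ⊃ 1/2 = 1
(u ≡ v) ∨ (¬v ⊃ (w ≡ v)) = 1/4 ∨ 1 = 1
u ⊃ u = 1/4 ⊃ 1/4 = 1
w ⊃ v = 3/4 ⊃ 1/2 = 1/2
¬u = ¬1/4 = 0
(w ⊃ v) ⊃ ¬u = 1/2 ⊃ 0 = 0
(u ⊃ u) ≡ ((w ⊃ v) ⊃ ¬u) = 1 ≡ 0 = 0
((u ≡ v) ∨ (¬v ⊃ (w ≡ v))) ⊃ ((u ⊃ u) ≡ ((w ⊃ v) ⊃ ¬u)) = 1 ⊃ 0 = 0
v ∨ u = 1/2 ∨ 1/4 = 1/2
¬(v ∨ u) = ¬1/2 = 0
v ⊃ ¬(v ∨ u) = 1/2 ⊃ 0 = 0
(((u ≡ v) ∨ (¬v ⊃ (w ≡ v))) ⊃ ((u ⊃ u) ≡ ((w ⊃ v) ⊃ ¬u))) ∨ (v ⊃ ¬(v ∨ u)) = 0 ∨ 0 = 0
((((w ∨ u) ≡ u) ≡ ¬((w ≡ u) ⊃ ¬w)) ∨ (((u ⊃ v) ≡ (v ⊃ w)) ∧ (u ∧ u))) ∨ ((((u ≡ v) ∨ (¬v ⊃ (w ≡ v))) ⊃ ((u ⊃ u) ≡ ((w ⊃ v) ⊃ ¬u))) ∨ (v ⊃ ¬(v ∨ u))) = 1/4 ∨ 0 = 1/4
(((w ⊃ ((w ∨ w) ≡ (u ≡ v))) ∧ (((w ∨ v) ⊃ w) ∨ ¬(u ∨ w))) ⊃ ((((u ⊃ w) ≡ ¬w) ∧ ((v ∨ v) ∨ ¬u)) ∧ ¬(¬(w ⊃ w) ∨ v))) ⊃ (((((w ∨ u) ≡ u) ≡ ¬((w ≡ u) ⊃ ¬w)) ∨ (((u ⊃ v) ≡ (v ⊃ w)) ∧ (u ∧ u))) ∨ ((((u ≡ v) ∨ (¬v ⊃ (w ≡ v))) ⊃ ((u ⊃ u) ≡ ((w ⊃ v) ⊃ ¬u))) ∨ (v ⊃ ¬(v ∨ u)))) = 0 ⊃ 1/4 = 1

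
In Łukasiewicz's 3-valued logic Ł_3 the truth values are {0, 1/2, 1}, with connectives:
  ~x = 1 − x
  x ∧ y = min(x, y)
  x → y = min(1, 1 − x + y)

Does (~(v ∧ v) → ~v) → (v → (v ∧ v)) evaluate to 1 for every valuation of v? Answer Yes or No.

Yes

v = 0 ↦ 1
v = 1/2 ↦ 1
v = 1 ↦ 1
Every assignment gives a value ≥ 1.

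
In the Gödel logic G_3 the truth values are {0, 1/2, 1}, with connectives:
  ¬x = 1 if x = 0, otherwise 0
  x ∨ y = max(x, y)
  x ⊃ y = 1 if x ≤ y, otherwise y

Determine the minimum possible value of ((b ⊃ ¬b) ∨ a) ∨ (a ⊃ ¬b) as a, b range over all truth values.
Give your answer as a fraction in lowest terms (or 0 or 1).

1/2

Take a = 1/2, b = 1/2:
¬b = ¬1/2 = 0
b ⊃ ¬b = 1/2 ⊃ 0 = 0
(b ⊃ ¬b) ∨ a = 0 ∨ 1/2 = 1/2
¬b = ¬1/2 = 0
a ⊃ ¬b = 1/2 ⊃ 0 = 0
((b ⊃ ¬b) ∨ a) ∨ (a ⊃ ¬b) = 1/2 ∨ 0 = 1/2
No assignment yields a value below 1/2, so this is the minimum.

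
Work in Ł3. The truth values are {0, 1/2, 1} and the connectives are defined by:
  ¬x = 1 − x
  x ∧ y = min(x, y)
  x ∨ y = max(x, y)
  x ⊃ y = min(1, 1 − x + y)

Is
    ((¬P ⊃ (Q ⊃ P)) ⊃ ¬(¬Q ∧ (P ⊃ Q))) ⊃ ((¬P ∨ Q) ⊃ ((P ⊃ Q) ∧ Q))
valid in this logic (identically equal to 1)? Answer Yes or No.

No

Counterexample: take P = 0, Q = 1/2.
¬P = ¬0 = 1
Q ⊃ P = 1/2 ⊃ 0 = 1/2
¬P ⊃ (Q ⊃ P) = 1 ⊃ 1/2 = 1/2
¬Q = ¬1/2 = 1/2
P ⊃ Q = 0 ⊃ 1/2 = 1
¬Q ∧ (P ⊃ Q) = 1/2 ∧ 1 = 1/2
¬(¬Q ∧ (P ⊃ Q)) = ¬1/2 = 1/2
(¬P ⊃ (Q ⊃ P)) ⊃ ¬(¬Q ∧ (P ⊃ Q)) = 1/2 ⊃ 1/2 = 1
¬P = ¬0 = 1
¬P ∨ Q = 1 ∨ 1/2 = 1
P ⊃ Q = 0 ⊃ 1/2 = 1
(P ⊃ Q) ∧ Q = 1 ∧ 1/2 = 1/2
(¬P ∨ Q) ⊃ ((P ⊃ Q) ∧ Q) = 1 ⊃ 1/2 = 1/2
((¬P ⊃ (Q ⊃ P)) ⊃ ¬(¬Q ∧ (P ⊃ Q))) ⊃ ((¬P ∨ Q) ⊃ ((P ⊃ Q) ∧ Q)) = 1 ⊃ 1/2 = 1/2
This gives 1/2 ≠ 1.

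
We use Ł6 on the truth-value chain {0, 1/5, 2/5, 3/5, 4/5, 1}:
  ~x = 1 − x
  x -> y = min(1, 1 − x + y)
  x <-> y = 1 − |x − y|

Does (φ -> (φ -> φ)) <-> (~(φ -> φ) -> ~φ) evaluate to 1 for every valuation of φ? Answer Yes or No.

Yes

φ = 0 ↦ 1
φ = 1/5 ↦ 1
φ = 2/5 ↦ 1
φ = 3/5 ↦ 1
φ = 4/5 ↦ 1
φ = 1 ↦ 1
Every assignment gives a value ≥ 1.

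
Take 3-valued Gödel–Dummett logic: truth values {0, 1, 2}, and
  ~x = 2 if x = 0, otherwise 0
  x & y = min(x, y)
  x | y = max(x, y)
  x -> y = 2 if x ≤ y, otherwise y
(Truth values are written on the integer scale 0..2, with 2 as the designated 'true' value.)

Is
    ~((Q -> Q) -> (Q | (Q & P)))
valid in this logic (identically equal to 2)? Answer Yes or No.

Counterexample: take P = 0, Q = 1.
Q -> Q = 1 -> 1 = 2
Q & P = 1 & 0 = 0
Q | (Q & P) = 1 | 0 = 1
(Q -> Q) -> (Q | (Q & P)) = 2 -> 1 = 1
~((Q -> Q) -> (Q | (Q & P))) = ~1 = 0
This gives 0 ≠ 2.

No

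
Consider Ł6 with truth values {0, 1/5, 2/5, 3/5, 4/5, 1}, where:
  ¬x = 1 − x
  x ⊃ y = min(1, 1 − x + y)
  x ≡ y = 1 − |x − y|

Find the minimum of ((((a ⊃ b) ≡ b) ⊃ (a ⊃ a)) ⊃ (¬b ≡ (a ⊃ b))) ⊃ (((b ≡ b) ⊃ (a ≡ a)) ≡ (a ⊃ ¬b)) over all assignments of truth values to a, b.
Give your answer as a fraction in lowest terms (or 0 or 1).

3/5

Take a = 1, b = 3/5:
a ⊃ b = 1 ⊃ 3/5 = 3/5
(a ⊃ b) ≡ b = 3/5 ≡ 3/5 = 1
a ⊃ a = 1 ⊃ 1 = 1
((a ⊃ b) ≡ b) ⊃ (a ⊃ a) = 1 ⊃ 1 = 1
¬b = ¬3/5 = 2/5
a ⊃ b = 1 ⊃ 3/5 = 3/5
¬b ≡ (a ⊃ b) = 2/5 ≡ 3/5 = 4/5
(((a ⊃ b) ≡ b) ⊃ (a ⊃ a)) ⊃ (¬b ≡ (a ⊃ b)) = 1 ⊃ 4/5 = 4/5
b ≡ b = 3/5 ≡ 3/5 = 1
a ≡ a = 1 ≡ 1 = 1
(b ≡ b) ⊃ (a ≡ a) = 1 ⊃ 1 = 1
¬b = ¬3/5 = 2/5
a ⊃ ¬b = 1 ⊃ 2/5 = 2/5
((b ≡ b) ⊃ (a ≡ a)) ≡ (a ⊃ ¬b) = 1 ≡ 2/5 = 2/5
((((a ⊃ b) ≡ b) ⊃ (a ⊃ a)) ⊃ (¬b ≡ (a ⊃ b))) ⊃ (((b ≡ b) ⊃ (a ≡ a)) ≡ (a ⊃ ¬b)) = 4/5 ⊃ 2/5 = 3/5
No assignment yields a value below 3/5, so this is the minimum.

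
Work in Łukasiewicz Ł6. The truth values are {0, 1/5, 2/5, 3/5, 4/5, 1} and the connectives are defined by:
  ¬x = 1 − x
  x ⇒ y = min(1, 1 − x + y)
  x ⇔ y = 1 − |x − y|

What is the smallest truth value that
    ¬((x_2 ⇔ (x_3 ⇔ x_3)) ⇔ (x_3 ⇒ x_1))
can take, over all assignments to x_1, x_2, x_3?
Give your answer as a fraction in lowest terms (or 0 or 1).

Take x_1 = 0, x_2 = 0, x_3 = 1:
x_3 ⇔ x_3 = 1 ⇔ 1 = 1
x_2 ⇔ (x_3 ⇔ x_3) = 0 ⇔ 1 = 0
x_3 ⇒ x_1 = 1 ⇒ 0 = 0
(x_2 ⇔ (x_3 ⇔ x_3)) ⇔ (x_3 ⇒ x_1) = 0 ⇔ 0 = 1
¬((x_2 ⇔ (x_3 ⇔ x_3)) ⇔ (x_3 ⇒ x_1)) = ¬1 = 0
No assignment yields a value below 0, so this is the minimum.

0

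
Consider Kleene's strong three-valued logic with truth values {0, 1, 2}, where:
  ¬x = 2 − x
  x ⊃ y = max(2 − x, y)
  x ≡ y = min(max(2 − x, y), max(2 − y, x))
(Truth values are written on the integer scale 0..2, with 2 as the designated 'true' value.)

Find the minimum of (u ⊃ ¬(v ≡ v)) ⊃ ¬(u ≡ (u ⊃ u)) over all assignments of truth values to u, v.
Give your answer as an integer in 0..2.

Take u = 1, v = 0:
v ≡ v = 0 ≡ 0 = 2
¬(v ≡ v) = ¬2 = 0
u ⊃ ¬(v ≡ v) = 1 ⊃ 0 = 1
u ⊃ u = 1 ⊃ 1 = 1
u ≡ (u ⊃ u) = 1 ≡ 1 = 1
¬(u ≡ (u ⊃ u)) = ¬1 = 1
(u ⊃ ¬(v ≡ v)) ⊃ ¬(u ≡ (u ⊃ u)) = 1 ⊃ 1 = 1
No assignment yields a value below 1, so this is the minimum.

1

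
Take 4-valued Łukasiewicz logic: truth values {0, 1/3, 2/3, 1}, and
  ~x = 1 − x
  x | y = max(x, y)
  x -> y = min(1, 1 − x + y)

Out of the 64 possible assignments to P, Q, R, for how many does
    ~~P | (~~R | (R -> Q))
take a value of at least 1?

value 1: 55 assignments (counts)
value 2/3: 9 assignments
So 55 of the 64 assignments meet the threshold.

55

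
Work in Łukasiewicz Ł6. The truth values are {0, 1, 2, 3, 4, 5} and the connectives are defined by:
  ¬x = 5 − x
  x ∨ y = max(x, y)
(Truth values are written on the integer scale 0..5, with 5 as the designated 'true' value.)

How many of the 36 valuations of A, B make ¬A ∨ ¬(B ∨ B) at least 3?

value 5: 11 assignments (counts)
value 4: 9 assignments (counts)
value 3: 7 assignments (counts)
value 2: 5 assignments
value 1: 3 assignments
value 0: 1 assignment
So 27 of the 36 assignments meet the threshold.

27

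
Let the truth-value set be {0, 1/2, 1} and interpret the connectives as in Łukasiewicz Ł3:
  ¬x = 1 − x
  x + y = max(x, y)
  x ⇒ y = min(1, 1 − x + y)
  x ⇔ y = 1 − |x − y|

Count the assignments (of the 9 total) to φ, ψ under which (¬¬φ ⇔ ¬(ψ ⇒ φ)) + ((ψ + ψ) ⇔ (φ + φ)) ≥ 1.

4

φ = 0, ψ = 0 ↦ 1  ≥
φ = 0, ψ = 1/2 ↦ 1/2  <
φ = 0, ψ = 1 ↦ 0  <
φ = 1/2, ψ = 0 ↦ 1/2  <
φ = 1/2, ψ = 1/2 ↦ 1  ≥
φ = 1/2, ψ = 1 ↦ 1  ≥
φ = 1, ψ = 0 ↦ 0  <
φ = 1, ψ = 1/2 ↦ 1/2  <
φ = 1, ψ = 1 ↦ 1  ≥
So 4 of the 9 assignments meet the threshold.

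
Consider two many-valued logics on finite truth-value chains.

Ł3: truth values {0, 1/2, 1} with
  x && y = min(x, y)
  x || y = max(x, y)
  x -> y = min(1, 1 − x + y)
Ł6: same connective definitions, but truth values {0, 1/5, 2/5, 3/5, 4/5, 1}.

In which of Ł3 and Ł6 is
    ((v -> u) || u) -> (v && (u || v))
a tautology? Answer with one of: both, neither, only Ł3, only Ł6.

In Ł3: at u = 0, v = 0 the value is 0 — not a tautology.
In Ł6: at u = 0, v = 0 the value is 0 — not a tautology.

neither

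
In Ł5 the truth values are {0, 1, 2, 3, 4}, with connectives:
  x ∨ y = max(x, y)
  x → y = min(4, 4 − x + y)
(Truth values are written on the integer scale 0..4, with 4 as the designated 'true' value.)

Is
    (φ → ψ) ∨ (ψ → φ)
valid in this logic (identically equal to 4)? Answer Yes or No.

Yes

At φ = 0, ψ = 1, for instance:
φ → ψ = 0 → 1 = 4
ψ → φ = 1 → 0 = 3
(φ → ψ) ∨ (ψ → φ) = 4 ∨ 3 = 4
and checking the remaining 24 assignments likewise gives ≥ 4 in every case.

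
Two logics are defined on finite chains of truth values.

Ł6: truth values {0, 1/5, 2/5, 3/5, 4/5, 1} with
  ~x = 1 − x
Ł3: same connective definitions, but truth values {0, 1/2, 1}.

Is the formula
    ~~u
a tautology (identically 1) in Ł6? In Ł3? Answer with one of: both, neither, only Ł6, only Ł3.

In Ł6: at u = 0 the value is 0 — not a tautology.
In Ł3: at u = 0 the value is 0 — not a tautology.

neither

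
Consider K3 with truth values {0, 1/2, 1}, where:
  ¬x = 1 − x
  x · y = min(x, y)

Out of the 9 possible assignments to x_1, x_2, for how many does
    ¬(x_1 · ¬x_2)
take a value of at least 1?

x_1 = 0, x_2 = 0 ↦ 1  ≥
x_1 = 0, x_2 = 1/2 ↦ 1  ≥
x_1 = 0, x_2 = 1 ↦ 1  ≥
x_1 = 1/2, x_2 = 0 ↦ 1/2  <
x_1 = 1/2, x_2 = 1/2 ↦ 1/2  <
x_1 = 1/2, x_2 = 1 ↦ 1  ≥
x_1 = 1, x_2 = 0 ↦ 0  <
x_1 = 1, x_2 = 1/2 ↦ 1/2  <
x_1 = 1, x_2 = 1 ↦ 1  ≥
So 5 of the 9 assignments meet the threshold.

5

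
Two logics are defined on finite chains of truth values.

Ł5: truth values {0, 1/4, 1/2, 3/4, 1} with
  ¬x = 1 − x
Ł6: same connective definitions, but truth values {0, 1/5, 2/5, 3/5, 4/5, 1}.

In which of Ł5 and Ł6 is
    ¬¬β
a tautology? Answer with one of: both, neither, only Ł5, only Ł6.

In Ł5: at β = 0 the value is 0 — not a tautology.
In Ł6: at β = 0 the value is 0 — not a tautology.

neither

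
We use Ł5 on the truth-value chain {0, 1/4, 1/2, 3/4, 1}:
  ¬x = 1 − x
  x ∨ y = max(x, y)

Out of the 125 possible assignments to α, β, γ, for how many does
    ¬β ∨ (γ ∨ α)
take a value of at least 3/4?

value 1: 61 assignments (counts)
value 3/4: 37 assignments (counts)
value 1/2: 19 assignments
value 1/4: 7 assignments
value 0: 1 assignment
So 98 of the 125 assignments meet the threshold.

98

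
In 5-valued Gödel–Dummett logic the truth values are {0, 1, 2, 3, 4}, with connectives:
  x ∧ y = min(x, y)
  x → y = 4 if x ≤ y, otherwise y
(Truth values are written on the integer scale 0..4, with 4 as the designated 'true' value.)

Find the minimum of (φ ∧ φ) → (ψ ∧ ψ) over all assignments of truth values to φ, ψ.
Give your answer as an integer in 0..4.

0

Take φ = 1, ψ = 0:
φ ∧ φ = 1 ∧ 1 = 1
ψ ∧ ψ = 0 ∧ 0 = 0
(φ ∧ φ) → (ψ ∧ ψ) = 1 → 0 = 0
No assignment yields a value below 0, so this is the minimum.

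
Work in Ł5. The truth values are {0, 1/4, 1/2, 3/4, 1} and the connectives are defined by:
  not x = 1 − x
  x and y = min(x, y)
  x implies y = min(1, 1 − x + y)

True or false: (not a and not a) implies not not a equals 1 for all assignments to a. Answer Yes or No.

No

Counterexample: take a = 0.
not a = not 0 = 1
not a = not 0 = 1
not a and not a = 1 and 1 = 1
not a = not 0 = 1
not not a = not 1 = 0
(not a and not a) implies not not a = 1 implies 0 = 0
This gives 0 ≠ 1.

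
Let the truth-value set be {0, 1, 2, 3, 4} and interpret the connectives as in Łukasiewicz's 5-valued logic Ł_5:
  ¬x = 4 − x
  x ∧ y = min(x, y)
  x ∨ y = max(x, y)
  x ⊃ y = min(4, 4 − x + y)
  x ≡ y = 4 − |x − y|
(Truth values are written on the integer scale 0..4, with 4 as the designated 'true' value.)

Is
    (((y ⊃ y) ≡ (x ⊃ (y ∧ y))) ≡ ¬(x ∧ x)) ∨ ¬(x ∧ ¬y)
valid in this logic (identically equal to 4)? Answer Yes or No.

Counterexample: take x = 1, y = 1.
y ⊃ y = 1 ⊃ 1 = 4
y ∧ y = 1 ∧ 1 = 1
x ⊃ (y ∧ y) = 1 ⊃ 1 = 4
(y ⊃ y) ≡ (x ⊃ (y ∧ y)) = 4 ≡ 4 = 4
x ∧ x = 1 ∧ 1 = 1
¬(x ∧ x) = ¬1 = 3
((y ⊃ y) ≡ (x ⊃ (y ∧ y))) ≡ ¬(x ∧ x) = 4 ≡ 3 = 3
¬y = ¬1 = 3
x ∧ ¬y = 1 ∧ 3 = 1
¬(x ∧ ¬y) = ¬1 = 3
(((y ⊃ y) ≡ (x ⊃ (y ∧ y))) ≡ ¬(x ∧ x)) ∨ ¬(x ∧ ¬y) = 3 ∨ 3 = 3
This gives 3 ≠ 4.

No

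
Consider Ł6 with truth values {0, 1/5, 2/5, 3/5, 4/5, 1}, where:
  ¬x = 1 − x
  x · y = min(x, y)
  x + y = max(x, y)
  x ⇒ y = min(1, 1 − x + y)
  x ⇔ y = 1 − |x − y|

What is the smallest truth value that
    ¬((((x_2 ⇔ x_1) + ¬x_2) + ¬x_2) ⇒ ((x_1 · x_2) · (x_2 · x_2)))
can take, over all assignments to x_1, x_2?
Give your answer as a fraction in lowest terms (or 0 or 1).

0

Take x_1 = 0, x_2 = 1:
x_2 ⇔ x_1 = 1 ⇔ 0 = 0
¬x_2 = ¬1 = 0
(x_2 ⇔ x_1) + ¬x_2 = 0 + 0 = 0
¬x_2 = ¬1 = 0
((x_2 ⇔ x_1) + ¬x_2) + ¬x_2 = 0 + 0 = 0
x_1 · x_2 = 0 · 1 = 0
x_2 · x_2 = 1 · 1 = 1
(x_1 · x_2) · (x_2 · x_2) = 0 · 1 = 0
(((x_2 ⇔ x_1) + ¬x_2) + ¬x_2) ⇒ ((x_1 · x_2) · (x_2 · x_2)) = 0 ⇒ 0 = 1
¬((((x_2 ⇔ x_1) + ¬x_2) + ¬x_2) ⇒ ((x_1 · x_2) · (x_2 · x_2))) = ¬1 = 0
No assignment yields a value below 0, so this is the minimum.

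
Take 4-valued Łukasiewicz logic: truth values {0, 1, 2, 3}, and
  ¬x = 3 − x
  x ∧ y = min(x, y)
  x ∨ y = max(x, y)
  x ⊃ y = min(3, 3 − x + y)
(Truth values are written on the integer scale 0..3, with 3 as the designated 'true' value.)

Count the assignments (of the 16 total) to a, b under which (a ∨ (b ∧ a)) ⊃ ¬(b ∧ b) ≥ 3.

a = 0, b = 0 ↦ 3  ≥
a = 0, b = 1 ↦ 3  ≥
a = 0, b = 2 ↦ 3  ≥
a = 0, b = 3 ↦ 3  ≥
a = 1, b = 0 ↦ 3  ≥
a = 1, b = 1 ↦ 3  ≥
a = 1, b = 2 ↦ 3  ≥
a = 1, b = 3 ↦ 2  <
a = 2, b = 0 ↦ 3  ≥
a = 2, b = 1 ↦ 3  ≥
a = 2, b = 2 ↦ 2  <
a = 2, b = 3 ↦ 1  <
a = 3, b = 0 ↦ 3  ≥
a = 3, b = 1 ↦ 2  <
a = 3, b = 2 ↦ 1  <
a = 3, b = 3 ↦ 0  <
So 10 of the 16 assignments meet the threshold.

10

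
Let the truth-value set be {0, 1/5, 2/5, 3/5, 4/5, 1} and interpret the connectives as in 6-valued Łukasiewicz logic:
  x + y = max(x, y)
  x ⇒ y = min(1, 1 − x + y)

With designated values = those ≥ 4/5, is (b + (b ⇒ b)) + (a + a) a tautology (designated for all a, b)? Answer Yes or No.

At a = 3/5, b = 1, for instance:
b ⇒ b = 1 ⇒ 1 = 1
b + (b ⇒ b) = 1 + 1 = 1
a + a = 3/5 + 3/5 = 3/5
(b + (b ⇒ b)) + (a + a) = 1 + 3/5 = 1
and checking the remaining 35 assignments likewise gives ≥ 4/5 in every case.

Yes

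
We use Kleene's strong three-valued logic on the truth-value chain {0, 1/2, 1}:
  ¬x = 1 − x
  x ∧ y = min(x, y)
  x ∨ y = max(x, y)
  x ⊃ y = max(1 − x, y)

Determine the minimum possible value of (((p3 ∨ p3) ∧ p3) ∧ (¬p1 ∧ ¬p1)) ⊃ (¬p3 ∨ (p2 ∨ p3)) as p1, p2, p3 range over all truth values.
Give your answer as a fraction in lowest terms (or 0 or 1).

1/2

Take p1 = 0, p2 = 0, p3 = 1/2:
p3 ∨ p3 = 1/2 ∨ 1/2 = 1/2
(p3 ∨ p3) ∧ p3 = 1/2 ∧ 1/2 = 1/2
¬p1 = ¬0 = 1
¬p1 = ¬0 = 1
¬p1 ∧ ¬p1 = 1 ∧ 1 = 1
((p3 ∨ p3) ∧ p3) ∧ (¬p1 ∧ ¬p1) = 1/2 ∧ 1 = 1/2
¬p3 = ¬1/2 = 1/2
p2 ∨ p3 = 0 ∨ 1/2 = 1/2
¬p3 ∨ (p2 ∨ p3) = 1/2 ∨ 1/2 = 1/2
(((p3 ∨ p3) ∧ p3) ∧ (¬p1 ∧ ¬p1)) ⊃ (¬p3 ∨ (p2 ∨ p3)) = 1/2 ⊃ 1/2 = 1/2
No assignment yields a value below 1/2, so this is the minimum.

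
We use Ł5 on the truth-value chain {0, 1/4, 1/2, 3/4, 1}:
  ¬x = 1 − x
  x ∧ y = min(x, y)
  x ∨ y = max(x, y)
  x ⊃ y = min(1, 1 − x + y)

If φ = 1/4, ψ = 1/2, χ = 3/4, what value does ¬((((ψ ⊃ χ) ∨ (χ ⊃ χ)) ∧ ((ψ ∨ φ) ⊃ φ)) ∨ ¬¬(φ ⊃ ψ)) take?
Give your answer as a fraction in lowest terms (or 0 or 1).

0

ψ ⊃ χ = 1/2 ⊃ 3/4 = 1
χ ⊃ χ = 3/4 ⊃ 3/4 = 1
(ψ ⊃ χ) ∨ (χ ⊃ χ) = 1 ∨ 1 = 1
ψ ∨ φ = 1/2 ∨ 1/4 = 1/2
(ψ ∨ φ) ⊃ φ = 1/2 ⊃ 1/4 = 3/4
((ψ ⊃ χ) ∨ (χ ⊃ χ)) ∧ ((ψ ∨ φ) ⊃ φ) = 1 ∧ 3/4 = 3/4
φ ⊃ ψ = 1/4 ⊃ 1/2 = 1
¬(φ ⊃ ψ) = ¬1 = 0
¬¬(φ ⊃ ψ) = ¬0 = 1
(((ψ ⊃ χ) ∨ (χ ⊃ χ)) ∧ ((ψ ∨ φ) ⊃ φ)) ∨ ¬¬(φ ⊃ ψ) = 3/4 ∨ 1 = 1
¬((((ψ ⊃ χ) ∨ (χ ⊃ χ)) ∧ ((ψ ∨ φ) ⊃ φ)) ∨ ¬¬(φ ⊃ ψ)) = ¬1 = 0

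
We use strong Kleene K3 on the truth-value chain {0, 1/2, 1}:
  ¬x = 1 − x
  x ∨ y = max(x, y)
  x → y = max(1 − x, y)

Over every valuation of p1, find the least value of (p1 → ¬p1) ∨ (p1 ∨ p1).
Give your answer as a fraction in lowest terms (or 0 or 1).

Take p1 = 1/2:
¬p1 = ¬1/2 = 1/2
p1 → ¬p1 = 1/2 → 1/2 = 1/2
p1 ∨ p1 = 1/2 ∨ 1/2 = 1/2
(p1 → ¬p1) ∨ (p1 ∨ p1) = 1/2 ∨ 1/2 = 1/2
No assignment yields a value below 1/2, so this is the minimum.

1/2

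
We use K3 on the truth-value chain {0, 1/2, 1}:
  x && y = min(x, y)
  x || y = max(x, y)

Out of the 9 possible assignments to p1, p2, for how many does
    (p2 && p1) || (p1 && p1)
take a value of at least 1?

3

p1 = 0, p2 = 0 ↦ 0  <
p1 = 0, p2 = 1/2 ↦ 0  <
p1 = 0, p2 = 1 ↦ 0  <
p1 = 1/2, p2 = 0 ↦ 1/2  <
p1 = 1/2, p2 = 1/2 ↦ 1/2  <
p1 = 1/2, p2 = 1 ↦ 1/2  <
p1 = 1, p2 = 0 ↦ 1  ≥
p1 = 1, p2 = 1/2 ↦ 1  ≥
p1 = 1, p2 = 1 ↦ 1  ≥
So 3 of the 9 assignments meet the threshold.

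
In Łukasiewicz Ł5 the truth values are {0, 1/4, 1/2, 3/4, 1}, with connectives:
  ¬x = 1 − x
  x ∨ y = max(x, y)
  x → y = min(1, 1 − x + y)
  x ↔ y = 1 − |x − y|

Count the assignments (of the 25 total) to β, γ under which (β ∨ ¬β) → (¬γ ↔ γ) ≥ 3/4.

value 1: 7 assignments (counts)
value 3/4: 4 assignments (counts)
value 1/2: 6 assignments
value 1/4: 4 assignments
value 0: 4 assignments
So 11 of the 25 assignments meet the threshold.

11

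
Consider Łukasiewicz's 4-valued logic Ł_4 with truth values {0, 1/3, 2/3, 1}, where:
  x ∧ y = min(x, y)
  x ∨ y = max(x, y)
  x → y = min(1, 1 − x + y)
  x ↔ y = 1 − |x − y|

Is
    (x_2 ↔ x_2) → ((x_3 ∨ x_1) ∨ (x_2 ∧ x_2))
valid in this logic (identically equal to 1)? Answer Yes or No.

Counterexample: take x_1 = 0, x_2 = 0, x_3 = 0.
x_2 ↔ x_2 = 0 ↔ 0 = 1
x_3 ∨ x_1 = 0 ∨ 0 = 0
x_2 ∧ x_2 = 0 ∧ 0 = 0
(x_3 ∨ x_1) ∨ (x_2 ∧ x_2) = 0 ∨ 0 = 0
(x_2 ↔ x_2) → ((x_3 ∨ x_1) ∨ (x_2 ∧ x_2)) = 1 → 0 = 0
This gives 0 ≠ 1.

No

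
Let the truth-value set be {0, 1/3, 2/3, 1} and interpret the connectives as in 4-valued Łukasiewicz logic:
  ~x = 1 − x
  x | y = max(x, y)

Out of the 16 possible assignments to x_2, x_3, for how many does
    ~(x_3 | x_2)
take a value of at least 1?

1

x_2 = 0, x_3 = 0 ↦ 1  ≥
x_2 = 0, x_3 = 1/3 ↦ 2/3  <
x_2 = 0, x_3 = 2/3 ↦ 1/3  <
x_2 = 0, x_3 = 1 ↦ 0  <
x_2 = 1/3, x_3 = 0 ↦ 2/3  <
x_2 = 1/3, x_3 = 1/3 ↦ 2/3  <
x_2 = 1/3, x_3 = 2/3 ↦ 1/3  <
x_2 = 1/3, x_3 = 1 ↦ 0  <
x_2 = 2/3, x_3 = 0 ↦ 1/3  <
x_2 = 2/3, x_3 = 1/3 ↦ 1/3  <
x_2 = 2/3, x_3 = 2/3 ↦ 1/3  <
x_2 = 2/3, x_3 = 1 ↦ 0  <
x_2 = 1, x_3 = 0 ↦ 0  <
x_2 = 1, x_3 = 1/3 ↦ 0  <
x_2 = 1, x_3 = 2/3 ↦ 0  <
x_2 = 1, x_3 = 1 ↦ 0  <
So 1 of the 16 assignments meets the threshold.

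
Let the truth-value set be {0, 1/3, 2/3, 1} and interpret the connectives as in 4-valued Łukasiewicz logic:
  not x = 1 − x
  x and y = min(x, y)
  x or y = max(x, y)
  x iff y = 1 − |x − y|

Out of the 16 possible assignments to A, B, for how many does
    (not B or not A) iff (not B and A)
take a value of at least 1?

A = 0, B = 0 ↦ 0  <
A = 0, B = 1/3 ↦ 0  <
A = 0, B = 2/3 ↦ 0  <
A = 0, B = 1 ↦ 0  <
A = 1/3, B = 0 ↦ 1/3  <
A = 1/3, B = 1/3 ↦ 2/3  <
A = 1/3, B = 2/3 ↦ 2/3  <
A = 1/3, B = 1 ↦ 1/3  <
A = 2/3, B = 0 ↦ 2/3  <
A = 2/3, B = 1/3 ↦ 1  ≥
A = 2/3, B = 2/3 ↦ 1  ≥
A = 2/3, B = 1 ↦ 2/3  <
A = 1, B = 0 ↦ 1  ≥
A = 1, B = 1/3 ↦ 1  ≥
A = 1, B = 2/3 ↦ 1  ≥
A = 1, B = 1 ↦ 1  ≥
So 6 of the 16 assignments meet the threshold.

6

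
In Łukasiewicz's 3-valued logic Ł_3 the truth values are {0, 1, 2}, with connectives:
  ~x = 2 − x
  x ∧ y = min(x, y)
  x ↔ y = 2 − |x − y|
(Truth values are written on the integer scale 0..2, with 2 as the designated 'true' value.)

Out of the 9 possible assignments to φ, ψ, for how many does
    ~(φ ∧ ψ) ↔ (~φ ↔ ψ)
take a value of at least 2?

5

φ = 0, ψ = 0 ↦ 0  <
φ = 0, ψ = 1 ↦ 1  <
φ = 0, ψ = 2 ↦ 2  ≥
φ = 1, ψ = 0 ↦ 1  <
φ = 1, ψ = 1 ↦ 1  <
φ = 1, ψ = 2 ↦ 2  ≥
φ = 2, ψ = 0 ↦ 2  ≥
φ = 2, ψ = 1 ↦ 2  ≥
φ = 2, ψ = 2 ↦ 2  ≥
So 5 of the 9 assignments meet the threshold.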